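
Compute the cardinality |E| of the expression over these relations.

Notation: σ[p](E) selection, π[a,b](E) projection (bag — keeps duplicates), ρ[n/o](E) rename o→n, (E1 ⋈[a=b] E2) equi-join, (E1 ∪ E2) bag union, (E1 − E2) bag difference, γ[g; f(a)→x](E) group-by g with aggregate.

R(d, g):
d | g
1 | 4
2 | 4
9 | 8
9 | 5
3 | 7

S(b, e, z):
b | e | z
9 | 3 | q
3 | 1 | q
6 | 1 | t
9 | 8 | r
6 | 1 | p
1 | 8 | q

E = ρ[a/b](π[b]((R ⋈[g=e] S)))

Row counts bottom-up:
  R → 5
  S → 6
  (R ⋈[g=e] S) → 2
  π[b]((R ⋈[g=e] S)) → 2
  ρ[a/b](π[b]((R ⋈[g=e] S))) → 2

|E| = 2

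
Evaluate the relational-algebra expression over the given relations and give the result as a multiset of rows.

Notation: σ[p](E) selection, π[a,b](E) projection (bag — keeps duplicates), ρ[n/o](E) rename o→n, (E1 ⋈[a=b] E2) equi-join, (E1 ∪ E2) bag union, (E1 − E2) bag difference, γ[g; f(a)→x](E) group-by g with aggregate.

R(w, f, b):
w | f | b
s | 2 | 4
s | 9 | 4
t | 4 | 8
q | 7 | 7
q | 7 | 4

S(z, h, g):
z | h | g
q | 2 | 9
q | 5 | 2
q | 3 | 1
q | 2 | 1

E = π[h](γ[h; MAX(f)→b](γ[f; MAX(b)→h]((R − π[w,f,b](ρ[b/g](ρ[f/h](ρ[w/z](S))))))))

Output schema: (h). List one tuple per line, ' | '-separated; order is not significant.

Row counts bottom-up:
  R → 5
  S → 4
  ρ[w/z](S) → 4
  ρ[f/h](ρ[w/z](S)) → 4
  ρ[b/g](ρ[f/h](ρ[w/z](S))) → 4
  π[w,f,b](ρ[b/g](ρ[f/h](ρ[w/z](S)))) → 4
  (R − π[w,f,b](ρ[b/g](ρ[f/h](ρ[w/z](S))))) → 5
  γ[f; MAX(b)→h]((R − π[w,f,b](ρ[b/g](ρ[f/h](ρ[w/z](S)))))) → 4
  γ[h; MAX(f)→b](γ[f; MAX(b)→h]((R − π[w,f,b](ρ[b/g](ρ[f/h](ρ[w/z](S))))))) → 3
  π[h](γ[h; MAX(f)→b](γ[f; MAX(b)→h]((R − π[w,f,b](ρ[b/g](ρ[f/h](ρ[w/z](S)))))))) → 3

== RESULT ==
h
4
7
8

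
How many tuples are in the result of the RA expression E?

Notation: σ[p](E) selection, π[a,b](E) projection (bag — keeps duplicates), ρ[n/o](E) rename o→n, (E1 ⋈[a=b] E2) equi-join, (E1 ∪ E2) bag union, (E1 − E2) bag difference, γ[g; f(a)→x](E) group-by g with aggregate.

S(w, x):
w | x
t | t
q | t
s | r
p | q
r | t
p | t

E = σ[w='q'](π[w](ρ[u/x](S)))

Per-node cardinality:
  S → 6
  ρ[u/x](S) → 6
  π[w](ρ[u/x](S)) → 6
  σ[w='q'](π[w](ρ[u/x](S))) → 1

|E| = 1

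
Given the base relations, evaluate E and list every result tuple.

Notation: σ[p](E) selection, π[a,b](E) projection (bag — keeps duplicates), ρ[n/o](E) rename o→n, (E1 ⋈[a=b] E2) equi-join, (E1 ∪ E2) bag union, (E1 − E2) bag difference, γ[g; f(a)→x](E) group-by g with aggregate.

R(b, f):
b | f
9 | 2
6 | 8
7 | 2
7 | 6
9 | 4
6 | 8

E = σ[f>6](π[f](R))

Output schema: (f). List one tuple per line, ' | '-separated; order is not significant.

Row counts bottom-up:
  R → 6
  π[f](R) → 6
  σ[f>6](π[f](R)) → 2

== RESULT ==
f
8
8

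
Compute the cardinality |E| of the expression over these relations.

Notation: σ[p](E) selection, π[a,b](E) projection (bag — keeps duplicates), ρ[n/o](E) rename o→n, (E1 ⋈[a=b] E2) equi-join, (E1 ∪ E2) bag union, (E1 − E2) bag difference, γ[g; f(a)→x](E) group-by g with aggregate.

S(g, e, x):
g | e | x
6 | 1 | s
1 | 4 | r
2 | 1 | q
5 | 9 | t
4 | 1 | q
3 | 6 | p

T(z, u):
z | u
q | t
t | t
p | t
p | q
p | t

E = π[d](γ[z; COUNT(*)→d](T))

Stepwise |·|:
  T → 5
  γ[z; COUNT(*)→d](T) → 3
  π[d](γ[z; COUNT(*)→d](T)) → 3

|E| = 3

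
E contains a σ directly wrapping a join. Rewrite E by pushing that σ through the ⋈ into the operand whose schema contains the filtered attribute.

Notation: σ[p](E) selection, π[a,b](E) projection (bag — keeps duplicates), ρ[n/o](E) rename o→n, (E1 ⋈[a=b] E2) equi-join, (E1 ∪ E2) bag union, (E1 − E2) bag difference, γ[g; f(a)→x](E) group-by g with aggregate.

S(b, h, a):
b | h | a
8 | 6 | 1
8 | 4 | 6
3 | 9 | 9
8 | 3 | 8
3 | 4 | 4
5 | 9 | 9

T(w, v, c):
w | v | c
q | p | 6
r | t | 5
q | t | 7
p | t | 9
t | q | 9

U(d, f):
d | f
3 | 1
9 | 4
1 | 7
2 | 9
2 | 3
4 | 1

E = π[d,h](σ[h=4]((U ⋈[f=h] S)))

σ filters on h, owned by the right side.
E' = π[d,h]((U ⋈[f=h] σ[h=4](S)))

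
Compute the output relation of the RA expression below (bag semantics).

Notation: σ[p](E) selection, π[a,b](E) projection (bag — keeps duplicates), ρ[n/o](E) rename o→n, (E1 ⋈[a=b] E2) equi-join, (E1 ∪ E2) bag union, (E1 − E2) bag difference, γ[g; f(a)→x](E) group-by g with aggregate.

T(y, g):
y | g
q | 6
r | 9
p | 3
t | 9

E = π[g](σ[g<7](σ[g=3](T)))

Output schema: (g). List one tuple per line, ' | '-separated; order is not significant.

Per-node cardinality:
  T → 4
  σ[g=3](T) → 1
  σ[g<7](σ[g=3](T)) → 1
  π[g](σ[g<7](σ[g=3](T))) → 1

== RESULT ==
g
3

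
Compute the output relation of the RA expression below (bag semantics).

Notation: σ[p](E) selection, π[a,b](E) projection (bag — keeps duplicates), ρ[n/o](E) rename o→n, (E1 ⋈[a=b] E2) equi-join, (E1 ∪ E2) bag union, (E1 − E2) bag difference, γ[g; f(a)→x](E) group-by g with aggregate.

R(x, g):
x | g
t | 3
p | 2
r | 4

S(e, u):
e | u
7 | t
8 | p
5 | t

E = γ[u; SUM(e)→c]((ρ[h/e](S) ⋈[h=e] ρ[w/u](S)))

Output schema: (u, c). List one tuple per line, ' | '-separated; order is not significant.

Per-node cardinality:
  S → 3
  ρ[h/e](S) → 3
  S → 3
  ρ[w/u](S) → 3
  (ρ[h/e](S) ⋈[h=e] ρ[w/u](S)) → 3
  γ[u; SUM(e)→c]((ρ[h/e](S) ⋈[h=e] ρ[w/u](S))) → 2

== RESULT ==
u | c
p | 8
t | 12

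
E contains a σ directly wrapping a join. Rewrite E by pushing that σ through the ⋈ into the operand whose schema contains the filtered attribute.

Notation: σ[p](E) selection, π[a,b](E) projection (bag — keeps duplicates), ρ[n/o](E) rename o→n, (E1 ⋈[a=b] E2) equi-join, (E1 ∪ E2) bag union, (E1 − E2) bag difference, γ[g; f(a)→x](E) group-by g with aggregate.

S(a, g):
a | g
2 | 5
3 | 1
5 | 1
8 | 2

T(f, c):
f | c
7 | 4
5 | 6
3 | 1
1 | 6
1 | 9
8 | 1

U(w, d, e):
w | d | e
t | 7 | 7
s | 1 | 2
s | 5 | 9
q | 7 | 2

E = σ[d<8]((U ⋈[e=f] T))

σ filters on d, owned by the left side.
E' = (σ[d<8](U) ⋈[e=f] T)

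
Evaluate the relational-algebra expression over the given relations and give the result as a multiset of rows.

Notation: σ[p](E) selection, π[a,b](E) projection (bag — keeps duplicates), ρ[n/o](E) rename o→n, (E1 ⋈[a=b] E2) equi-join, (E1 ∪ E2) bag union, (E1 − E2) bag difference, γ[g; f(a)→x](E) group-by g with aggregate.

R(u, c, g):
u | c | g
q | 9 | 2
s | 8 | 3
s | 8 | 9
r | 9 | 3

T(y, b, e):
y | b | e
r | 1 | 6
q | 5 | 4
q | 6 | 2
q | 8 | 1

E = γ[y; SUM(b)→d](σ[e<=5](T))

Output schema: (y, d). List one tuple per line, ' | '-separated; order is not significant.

Row counts bottom-up:
  T → 4
  σ[e<=5](T) → 3
  γ[y; SUM(b)→d](σ[e<=5](T)) → 1

== RESULT ==
y | d
q | 19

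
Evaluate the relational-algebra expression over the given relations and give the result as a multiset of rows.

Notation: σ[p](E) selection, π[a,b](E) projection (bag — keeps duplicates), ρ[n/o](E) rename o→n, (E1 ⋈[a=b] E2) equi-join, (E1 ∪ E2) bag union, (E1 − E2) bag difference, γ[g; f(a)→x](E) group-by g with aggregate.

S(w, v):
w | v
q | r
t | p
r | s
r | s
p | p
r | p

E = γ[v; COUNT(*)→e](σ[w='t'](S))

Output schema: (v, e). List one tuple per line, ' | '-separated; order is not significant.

Per-node cardinality:
  S → 6
  σ[w='t'](S) → 1
  γ[v; COUNT(*)→e](σ[w='t'](S)) → 1

== RESULT ==
v | e
p | 1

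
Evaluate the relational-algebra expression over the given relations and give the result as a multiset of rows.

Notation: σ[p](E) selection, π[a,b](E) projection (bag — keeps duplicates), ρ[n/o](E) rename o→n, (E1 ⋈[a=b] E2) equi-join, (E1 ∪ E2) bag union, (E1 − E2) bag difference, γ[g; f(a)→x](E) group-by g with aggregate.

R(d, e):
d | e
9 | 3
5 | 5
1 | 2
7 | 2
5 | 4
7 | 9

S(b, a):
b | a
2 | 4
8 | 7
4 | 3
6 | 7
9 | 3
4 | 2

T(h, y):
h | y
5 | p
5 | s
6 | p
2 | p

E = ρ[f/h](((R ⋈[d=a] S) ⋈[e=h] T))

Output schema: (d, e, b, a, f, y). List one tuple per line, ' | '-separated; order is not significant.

Per-node cardinality:
  R → 6
  S → 6
  (R ⋈[d=a] S) → 4
  T → 4
  ((R ⋈[d=a] S) ⋈[e=h] T) → 2
  ρ[f/h](((R ⋈[d=a] S) ⋈[e=h] T)) → 2

== RESULT ==
d | e | b | a | f | y
7 | 2 | 6 | 7 | 2 | p
7 | 2 | 8 | 7 | 2 | p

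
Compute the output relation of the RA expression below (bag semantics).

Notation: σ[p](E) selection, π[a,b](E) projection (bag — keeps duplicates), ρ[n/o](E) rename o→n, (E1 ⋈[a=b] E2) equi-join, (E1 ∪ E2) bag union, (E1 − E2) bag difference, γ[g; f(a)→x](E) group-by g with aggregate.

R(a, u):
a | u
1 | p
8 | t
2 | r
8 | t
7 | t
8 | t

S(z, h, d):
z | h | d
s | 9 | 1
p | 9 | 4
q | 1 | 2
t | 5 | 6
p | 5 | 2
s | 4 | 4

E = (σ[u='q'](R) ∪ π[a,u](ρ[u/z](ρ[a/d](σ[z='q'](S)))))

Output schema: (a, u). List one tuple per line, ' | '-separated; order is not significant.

Subexpression sizes:
  R → 6
  σ[u='q'](R) → 0
  S → 6
  σ[z='q'](S) → 1
  ρ[a/d](σ[z='q'](S)) → 1
  ρ[u/z](ρ[a/d](σ[z='q'](S))) → 1
  π[a,u](ρ[u/z](ρ[a/d](σ[z='q'](S)))) → 1
  (σ[u='q'](R) ∪ π[a,u](ρ[u/z](ρ[a/d](σ[z='q'](S))))) → 1

== RESULT ==
a | u
2 | q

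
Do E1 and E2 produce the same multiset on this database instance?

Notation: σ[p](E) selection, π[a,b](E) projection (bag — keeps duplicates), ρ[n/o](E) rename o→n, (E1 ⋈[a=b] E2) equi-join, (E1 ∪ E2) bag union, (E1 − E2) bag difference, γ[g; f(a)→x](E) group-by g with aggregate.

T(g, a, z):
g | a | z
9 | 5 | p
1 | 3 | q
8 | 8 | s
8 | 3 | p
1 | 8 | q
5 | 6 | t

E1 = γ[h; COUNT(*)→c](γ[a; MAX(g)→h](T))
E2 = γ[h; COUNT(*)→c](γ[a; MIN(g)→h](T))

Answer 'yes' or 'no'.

E1 row counts bottom-up:
  T → 6
  γ[a; MAX(g)→h](T) → 4
  γ[h; COUNT(*)→c](γ[a; MAX(g)→h](T)) → 3
E2 row counts bottom-up:
  T → 6
  γ[a; MIN(g)→h](T) → 4
  γ[h; COUNT(*)→c](γ[a; MIN(g)→h](T)) → 3

E1 result:
h | c
5 | 1
8 | 2
9 | 1
E2 result:
h | c
1 | 2
5 | 1
9 | 1
Witness: (1, 2) appears 0× in E1 but 1× in E2.

no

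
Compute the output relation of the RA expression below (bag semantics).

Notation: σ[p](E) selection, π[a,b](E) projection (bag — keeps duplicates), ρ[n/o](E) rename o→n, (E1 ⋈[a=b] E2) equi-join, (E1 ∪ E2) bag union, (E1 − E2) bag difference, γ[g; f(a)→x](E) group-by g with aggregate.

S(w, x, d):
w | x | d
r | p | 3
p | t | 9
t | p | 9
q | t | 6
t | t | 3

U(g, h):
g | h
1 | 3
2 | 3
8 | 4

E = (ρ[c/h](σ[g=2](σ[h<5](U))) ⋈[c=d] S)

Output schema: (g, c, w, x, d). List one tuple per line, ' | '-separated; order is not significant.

Per-node cardinality:
  U → 3
  σ[h<5](U) → 3
  σ[g=2](σ[h<5](U)) → 1
  ρ[c/h](σ[g=2](σ[h<5](U))) → 1
  S → 5
  (ρ[c/h](σ[g=2](σ[h<5](U))) ⋈[c=d] S) → 2

== RESULT ==
g | c | w | x | d
2 | 3 | r | p | 3
2 | 3 | t | t | 3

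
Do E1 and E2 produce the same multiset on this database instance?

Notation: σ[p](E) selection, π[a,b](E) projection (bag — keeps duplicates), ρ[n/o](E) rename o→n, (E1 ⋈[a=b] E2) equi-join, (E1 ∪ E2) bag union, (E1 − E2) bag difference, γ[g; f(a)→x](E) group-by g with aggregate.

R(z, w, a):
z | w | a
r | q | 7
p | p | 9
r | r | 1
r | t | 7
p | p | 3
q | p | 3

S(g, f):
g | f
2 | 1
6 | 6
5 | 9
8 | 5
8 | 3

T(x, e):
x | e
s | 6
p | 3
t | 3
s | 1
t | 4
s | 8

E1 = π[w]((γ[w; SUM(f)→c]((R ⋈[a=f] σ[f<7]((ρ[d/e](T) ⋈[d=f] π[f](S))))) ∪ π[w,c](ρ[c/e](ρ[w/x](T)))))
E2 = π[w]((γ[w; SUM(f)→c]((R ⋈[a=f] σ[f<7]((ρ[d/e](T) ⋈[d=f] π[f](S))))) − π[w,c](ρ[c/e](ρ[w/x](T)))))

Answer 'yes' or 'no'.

E1 row counts bottom-up:
  R → 6
  T → 6
  ρ[d/e](T) → 6
  S → 5
  π[f](S) → 5
  (ρ[d/e](T) ⋈[d=f] π[f](S)) → 4
  σ[f<7]((ρ[d/e](T) ⋈[d=f] π[f](S))) → 4
  (R ⋈[a=f] σ[f<7]((ρ[d/e](T) ⋈[d=f] π[f](S)))) → 5
  γ[w; SUM(f)→c]((R ⋈[a=f] σ[f<7]((ρ[d/e](T) ⋈[d=f] π[f](S))))) → 2
  T → 6
  ρ[w/x](T) → 6
  ρ[c/e](ρ[w/x](T)) → 6
  π[w,c](ρ[c/e](ρ[w/x](T))) → 6
  (γ[w; SUM(f)→c]((R ⋈[a=f] σ[f<7]((ρ[d/e](T) ⋈[d=f] π[f](S))))) ∪ π[w,c](ρ[c/e](ρ[w/x](T)))) → 8
  π[w]((γ[w; SUM(f)→c]((R ⋈[a=f] σ[f<7]((ρ[d/e](T) ⋈[d=f] π[f](S))))) ∪ π[w,c](ρ[c/e](ρ[w/x](T))))) → 8
E2 row counts bottom-up:
  R → 6
  T → 6
  ρ[d/e](T) → 6
  S → 5
  π[f](S) → 5
  (ρ[d/e](T) ⋈[d=f] π[f](S)) → 4
  σ[f<7]((ρ[d/e](T) ⋈[d=f] π[f](S))) → 4
  (R ⋈[a=f] σ[f<7]((ρ[d/e](T) ⋈[d=f] π[f](S)))) → 5
  γ[w; SUM(f)→c]((R ⋈[a=f] σ[f<7]((ρ[d/e](T) ⋈[d=f] π[f](S))))) → 2
  T → 6
  ρ[w/x](T) → 6
  ρ[c/e](ρ[w/x](T)) → 6
  π[w,c](ρ[c/e](ρ[w/x](T))) → 6
  (γ[w; SUM(f)→c]((R ⋈[a=f] σ[f<7]((ρ[d/e](T) ⋈[d=f] π[f](S))))) − π[w,c](ρ[c/e](ρ[w/x](T)))) → 2
  π[w]((γ[w; SUM(f)→c]((R ⋈[a=f] σ[f<7]((ρ[d/e](T) ⋈[d=f] π[f](S))))) − π[w,c](ρ[c/e](ρ[w/x](T))))) → 2

E1 result:
w
p
p
r
s
s
s
t
t
E2 result:
w
p
r
Witness: ('s',) appears 3× in E1 but 0× in E2.

no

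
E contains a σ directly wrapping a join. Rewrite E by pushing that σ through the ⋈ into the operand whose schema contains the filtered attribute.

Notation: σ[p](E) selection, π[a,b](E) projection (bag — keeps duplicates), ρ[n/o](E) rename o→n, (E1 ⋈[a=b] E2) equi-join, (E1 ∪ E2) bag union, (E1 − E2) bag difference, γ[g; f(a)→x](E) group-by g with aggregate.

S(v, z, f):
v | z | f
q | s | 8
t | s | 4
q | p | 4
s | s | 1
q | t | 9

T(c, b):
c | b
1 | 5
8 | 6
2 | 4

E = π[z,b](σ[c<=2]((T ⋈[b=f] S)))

σ filters on c, owned by the left side.
E' = π[z,b]((σ[c<=2](T) ⋈[b=f] S))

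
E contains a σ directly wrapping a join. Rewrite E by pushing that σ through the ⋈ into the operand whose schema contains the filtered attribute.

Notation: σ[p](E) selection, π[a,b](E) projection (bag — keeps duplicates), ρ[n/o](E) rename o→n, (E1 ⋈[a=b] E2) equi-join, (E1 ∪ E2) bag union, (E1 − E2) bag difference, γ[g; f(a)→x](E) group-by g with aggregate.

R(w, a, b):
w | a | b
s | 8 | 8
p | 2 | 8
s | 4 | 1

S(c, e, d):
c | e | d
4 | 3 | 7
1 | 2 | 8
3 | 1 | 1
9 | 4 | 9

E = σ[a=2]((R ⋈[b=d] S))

σ filters on a, owned by the left side.
E' = (σ[a=2](R) ⋈[b=d] S)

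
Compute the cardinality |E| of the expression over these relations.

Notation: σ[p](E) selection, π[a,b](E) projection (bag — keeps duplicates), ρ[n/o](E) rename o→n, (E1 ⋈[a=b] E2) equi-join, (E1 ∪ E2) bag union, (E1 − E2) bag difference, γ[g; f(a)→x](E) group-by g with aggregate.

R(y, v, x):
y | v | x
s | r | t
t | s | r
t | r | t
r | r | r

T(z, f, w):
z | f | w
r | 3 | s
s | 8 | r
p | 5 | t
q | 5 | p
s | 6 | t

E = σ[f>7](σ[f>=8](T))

Per-node cardinality:
  T → 5
  σ[f>=8](T) → 1
  σ[f>7](σ[f>=8](T)) → 1

|E| = 1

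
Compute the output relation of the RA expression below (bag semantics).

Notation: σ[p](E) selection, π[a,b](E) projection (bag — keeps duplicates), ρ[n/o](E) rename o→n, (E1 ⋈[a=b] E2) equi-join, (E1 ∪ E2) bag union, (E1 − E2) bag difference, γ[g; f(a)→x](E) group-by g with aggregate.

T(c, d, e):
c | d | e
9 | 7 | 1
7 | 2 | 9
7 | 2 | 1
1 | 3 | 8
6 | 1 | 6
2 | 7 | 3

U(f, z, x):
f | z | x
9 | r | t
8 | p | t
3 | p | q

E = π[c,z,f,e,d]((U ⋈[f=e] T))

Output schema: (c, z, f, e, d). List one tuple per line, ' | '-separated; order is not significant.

Row counts bottom-up:
  U → 3
  T → 6
  (U ⋈[f=e] T) → 3
  π[c,z,f,e,d]((U ⋈[f=e] T)) → 3

== RESULT ==
c | z | f | e | d
1 | p | 8 | 8 | 3
2 | p | 3 | 3 | 7
7 | r | 9 | 9 | 2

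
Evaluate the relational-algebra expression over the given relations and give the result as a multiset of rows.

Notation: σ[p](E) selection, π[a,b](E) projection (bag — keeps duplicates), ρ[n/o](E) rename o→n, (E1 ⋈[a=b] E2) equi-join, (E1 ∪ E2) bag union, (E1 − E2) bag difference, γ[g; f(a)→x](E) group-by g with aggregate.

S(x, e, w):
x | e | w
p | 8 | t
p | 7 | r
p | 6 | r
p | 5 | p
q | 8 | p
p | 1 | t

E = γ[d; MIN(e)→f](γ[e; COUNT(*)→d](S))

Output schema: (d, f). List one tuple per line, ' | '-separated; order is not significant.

Per-node cardinality:
  S → 6
  γ[e; COUNT(*)→d](S) → 5
  γ[d; MIN(e)→f](γ[e; COUNT(*)→d](S)) → 2

== RESULT ==
d | f
1 | 1
2 | 8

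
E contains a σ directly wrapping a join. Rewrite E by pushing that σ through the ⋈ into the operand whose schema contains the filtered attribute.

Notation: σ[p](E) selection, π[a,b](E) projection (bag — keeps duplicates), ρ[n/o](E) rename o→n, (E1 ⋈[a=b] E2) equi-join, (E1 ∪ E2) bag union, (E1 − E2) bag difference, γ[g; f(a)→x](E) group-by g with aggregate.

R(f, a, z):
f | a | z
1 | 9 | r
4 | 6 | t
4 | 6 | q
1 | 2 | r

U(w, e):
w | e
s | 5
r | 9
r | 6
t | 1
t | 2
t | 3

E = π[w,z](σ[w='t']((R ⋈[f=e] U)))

σ filters on w, owned by the right side.
E' = π[w,z]((R ⋈[f=e] σ[w='t'](U)))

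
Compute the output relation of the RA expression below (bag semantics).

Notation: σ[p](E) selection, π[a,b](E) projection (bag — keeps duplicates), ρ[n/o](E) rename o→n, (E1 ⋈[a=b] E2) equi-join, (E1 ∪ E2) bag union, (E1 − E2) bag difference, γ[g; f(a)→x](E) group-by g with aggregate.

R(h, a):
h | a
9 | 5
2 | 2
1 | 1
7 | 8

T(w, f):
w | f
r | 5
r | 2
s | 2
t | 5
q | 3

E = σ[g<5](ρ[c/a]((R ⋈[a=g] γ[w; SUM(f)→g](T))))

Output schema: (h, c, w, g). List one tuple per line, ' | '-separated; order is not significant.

Stepwise |·|:
  R → 4
  T → 5
  γ[w; SUM(f)→g](T) → 4
  (R ⋈[a=g] γ[w; SUM(f)→g](T)) → 2
  ρ[c/a]((R ⋈[a=g] γ[w; SUM(f)→g](T))) → 2
  σ[g<5](ρ[c/a]((R ⋈[a=g] γ[w; SUM(f)→g](T)))) → 1

== RESULT ==
h | c | w | g
2 | 2 | s | 2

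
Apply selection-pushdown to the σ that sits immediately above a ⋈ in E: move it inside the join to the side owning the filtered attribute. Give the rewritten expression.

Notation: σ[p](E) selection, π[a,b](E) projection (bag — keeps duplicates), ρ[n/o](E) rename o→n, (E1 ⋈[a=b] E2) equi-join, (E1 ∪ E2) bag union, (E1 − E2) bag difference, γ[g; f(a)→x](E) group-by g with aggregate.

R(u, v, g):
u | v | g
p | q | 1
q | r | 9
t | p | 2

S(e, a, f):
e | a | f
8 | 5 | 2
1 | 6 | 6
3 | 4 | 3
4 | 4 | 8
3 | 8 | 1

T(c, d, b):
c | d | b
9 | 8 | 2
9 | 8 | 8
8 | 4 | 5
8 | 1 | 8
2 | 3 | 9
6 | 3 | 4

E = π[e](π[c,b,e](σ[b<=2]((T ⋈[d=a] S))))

σ filters on b, owned by the left side.
E' = π[e](π[c,b,e]((σ[b<=2](T) ⋈[d=a] S)))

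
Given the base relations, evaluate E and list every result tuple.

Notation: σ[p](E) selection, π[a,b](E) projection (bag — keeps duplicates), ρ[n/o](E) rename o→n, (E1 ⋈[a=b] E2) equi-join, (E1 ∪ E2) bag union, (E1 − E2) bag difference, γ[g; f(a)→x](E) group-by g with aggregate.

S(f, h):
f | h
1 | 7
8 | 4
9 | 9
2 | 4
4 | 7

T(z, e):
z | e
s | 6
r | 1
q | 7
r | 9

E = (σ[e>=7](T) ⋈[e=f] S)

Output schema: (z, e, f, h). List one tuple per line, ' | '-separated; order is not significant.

Subexpression sizes:
  T → 4
  σ[e>=7](T) → 2
  S → 5
  (σ[e>=7](T) ⋈[e=f] S) → 1

== RESULT ==
z | e | f | h
r | 9 | 9 | 9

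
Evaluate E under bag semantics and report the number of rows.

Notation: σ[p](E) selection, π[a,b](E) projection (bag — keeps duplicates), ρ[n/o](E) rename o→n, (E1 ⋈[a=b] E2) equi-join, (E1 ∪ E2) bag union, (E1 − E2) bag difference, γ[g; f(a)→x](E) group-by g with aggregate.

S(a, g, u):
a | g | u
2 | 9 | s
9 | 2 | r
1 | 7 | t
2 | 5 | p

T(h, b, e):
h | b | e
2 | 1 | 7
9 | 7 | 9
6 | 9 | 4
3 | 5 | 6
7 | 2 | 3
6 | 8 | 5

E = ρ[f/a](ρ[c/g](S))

Row counts bottom-up:
  S → 4
  ρ[c/g](S) → 4
  ρ[f/a](ρ[c/g](S)) → 4

|E| = 4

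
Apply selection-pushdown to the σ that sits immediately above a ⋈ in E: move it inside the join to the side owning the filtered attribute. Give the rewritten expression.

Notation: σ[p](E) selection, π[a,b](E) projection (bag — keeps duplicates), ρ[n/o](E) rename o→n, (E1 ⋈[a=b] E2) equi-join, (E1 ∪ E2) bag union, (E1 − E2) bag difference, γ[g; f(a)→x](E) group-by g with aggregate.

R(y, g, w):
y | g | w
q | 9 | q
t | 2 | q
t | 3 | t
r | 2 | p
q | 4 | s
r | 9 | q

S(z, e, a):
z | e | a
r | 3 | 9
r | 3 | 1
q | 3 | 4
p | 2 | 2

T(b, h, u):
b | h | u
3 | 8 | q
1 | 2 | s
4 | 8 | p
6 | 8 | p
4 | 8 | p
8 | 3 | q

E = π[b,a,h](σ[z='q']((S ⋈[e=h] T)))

σ filters on z, owned by the left side.
E' = π[b,a,h]((σ[z='q'](S) ⋈[e=h] T))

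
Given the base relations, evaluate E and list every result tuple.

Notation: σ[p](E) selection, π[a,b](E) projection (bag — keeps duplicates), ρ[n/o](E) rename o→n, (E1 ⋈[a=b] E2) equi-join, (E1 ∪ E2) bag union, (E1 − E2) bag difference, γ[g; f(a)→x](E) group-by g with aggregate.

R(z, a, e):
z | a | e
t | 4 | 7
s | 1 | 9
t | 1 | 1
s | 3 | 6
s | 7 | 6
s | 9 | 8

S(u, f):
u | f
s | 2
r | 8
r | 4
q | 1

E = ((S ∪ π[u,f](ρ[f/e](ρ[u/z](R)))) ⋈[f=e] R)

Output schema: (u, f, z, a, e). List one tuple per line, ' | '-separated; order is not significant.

Per-node cardinality:
  S → 4
  R → 6
  ρ[u/z](R) → 6
  ρ[f/e](ρ[u/z](R)) → 6
  π[u,f](ρ[f/e](ρ[u/z](R))) → 6
  (S ∪ π[u,f](ρ[f/e](ρ[u/z](R)))) → 10
  R → 6
  ((S ∪ π[u,f](ρ[f/e](ρ[u/z](R)))) ⋈[f=e] R) → 10

== RESULT ==
u | f | z | a | e
q | 1 | t | 1 | 1
r | 8 | s | 9 | 8
s | 6 | s | 3 | 6
s | 6 | s | 3 | 6
s | 6 | s | 7 | 6
s | 6 | s | 7 | 6
s | 8 | s | 9 | 8
s | 9 | s | 1 | 9
t | 1 | t | 1 | 1
t | 7 | t | 4 | 7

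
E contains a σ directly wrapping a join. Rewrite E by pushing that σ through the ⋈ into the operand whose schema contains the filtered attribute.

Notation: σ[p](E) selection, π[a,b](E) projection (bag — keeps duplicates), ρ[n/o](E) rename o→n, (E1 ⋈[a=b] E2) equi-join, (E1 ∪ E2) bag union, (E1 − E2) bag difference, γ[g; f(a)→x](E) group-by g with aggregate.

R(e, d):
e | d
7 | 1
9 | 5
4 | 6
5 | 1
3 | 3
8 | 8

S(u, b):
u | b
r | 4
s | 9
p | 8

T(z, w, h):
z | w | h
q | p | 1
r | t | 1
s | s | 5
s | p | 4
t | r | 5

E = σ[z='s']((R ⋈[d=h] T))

σ filters on z, owned by the right side.
E' = (R ⋈[d=h] σ[z='s'](T))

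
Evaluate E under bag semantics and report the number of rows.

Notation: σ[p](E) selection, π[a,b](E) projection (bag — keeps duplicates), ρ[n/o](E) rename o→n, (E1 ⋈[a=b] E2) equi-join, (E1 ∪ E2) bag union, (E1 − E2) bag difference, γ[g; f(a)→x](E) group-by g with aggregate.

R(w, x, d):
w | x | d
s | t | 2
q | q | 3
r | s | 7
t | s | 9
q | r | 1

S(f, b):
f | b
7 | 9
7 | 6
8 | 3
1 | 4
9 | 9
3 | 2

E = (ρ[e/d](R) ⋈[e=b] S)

Stepwise |·|:
  R → 5
  ρ[e/d](R) → 5
  S → 6
  (ρ[e/d](R) ⋈[e=b] S) → 4

|E| = 4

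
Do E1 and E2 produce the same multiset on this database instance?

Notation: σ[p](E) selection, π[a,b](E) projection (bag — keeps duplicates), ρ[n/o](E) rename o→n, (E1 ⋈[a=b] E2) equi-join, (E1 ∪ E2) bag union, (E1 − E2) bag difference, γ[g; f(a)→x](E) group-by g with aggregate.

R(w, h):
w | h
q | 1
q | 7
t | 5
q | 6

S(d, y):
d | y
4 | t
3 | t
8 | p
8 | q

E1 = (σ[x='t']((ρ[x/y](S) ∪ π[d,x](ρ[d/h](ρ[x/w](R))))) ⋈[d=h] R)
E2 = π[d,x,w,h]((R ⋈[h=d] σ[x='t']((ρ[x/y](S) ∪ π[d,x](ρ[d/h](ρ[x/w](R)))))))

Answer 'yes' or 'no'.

E1 subexpression sizes:
  S → 4
  ρ[x/y](S) → 4
  R → 4
  ρ[x/w](R) → 4
  ρ[d/h](ρ[x/w](R)) → 4
  π[d,x](ρ[d/h](ρ[x/w](R))) → 4
  (ρ[x/y](S) ∪ π[d,x](ρ[d/h](ρ[x/w](R)))) → 8
  σ[x='t']((ρ[x/y](S) ∪ π[d,x](ρ[d/h](ρ[x/w](R))))) → 3
  R → 4
  (σ[x='t']((ρ[x/y](S) ∪ π[d,x](ρ[d/h](ρ[x/w](R))))) ⋈[d=h] R) → 1
E2 subexpression sizes:
  R → 4
  S → 4
  ρ[x/y](S) → 4
  R → 4
  ρ[x/w](R) → 4
  ρ[d/h](ρ[x/w](R)) → 4
  π[d,x](ρ[d/h](ρ[x/w](R))) → 4
  (ρ[x/y](S) ∪ π[d,x](ρ[d/h](ρ[x/w](R)))) → 8
  σ[x='t']((ρ[x/y](S) ∪ π[d,x](ρ[d/h](ρ[x/w](R))))) → 3
  (R ⋈[h=d] σ[x='t']((ρ[x/y](S) ∪ π[d,x](ρ[d/h](ρ[x/w](R)))))) → 1
  π[d,x,w,h]((R ⋈[h=d] σ[x='t']((ρ[x/y](S) ∪ π[d,x](ρ[d/h](ρ[x/w](R))))))) → 1

E1 and E2 produce the same multiset:
d | x | w | h
5 | t | t | 5

yes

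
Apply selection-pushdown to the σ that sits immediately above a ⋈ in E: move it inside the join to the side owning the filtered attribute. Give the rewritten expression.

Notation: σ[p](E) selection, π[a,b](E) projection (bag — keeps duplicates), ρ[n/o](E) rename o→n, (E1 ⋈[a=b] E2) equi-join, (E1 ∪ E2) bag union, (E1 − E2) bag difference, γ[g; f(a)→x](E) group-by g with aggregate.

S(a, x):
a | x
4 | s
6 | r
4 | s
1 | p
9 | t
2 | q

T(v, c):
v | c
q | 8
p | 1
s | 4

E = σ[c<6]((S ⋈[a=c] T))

σ filters on c, owned by the right side.
E' = (S ⋈[a=c] σ[c<6](T))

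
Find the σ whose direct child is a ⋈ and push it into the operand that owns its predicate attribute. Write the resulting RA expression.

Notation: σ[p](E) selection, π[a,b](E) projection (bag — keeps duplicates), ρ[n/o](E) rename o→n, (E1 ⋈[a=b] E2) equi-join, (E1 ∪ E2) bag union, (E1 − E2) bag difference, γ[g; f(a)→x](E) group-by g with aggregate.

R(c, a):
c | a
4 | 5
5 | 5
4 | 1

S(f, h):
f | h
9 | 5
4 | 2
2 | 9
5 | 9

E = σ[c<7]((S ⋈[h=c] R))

σ filters on c, owned by the right side.
E' = (S ⋈[h=c] σ[c<7](R))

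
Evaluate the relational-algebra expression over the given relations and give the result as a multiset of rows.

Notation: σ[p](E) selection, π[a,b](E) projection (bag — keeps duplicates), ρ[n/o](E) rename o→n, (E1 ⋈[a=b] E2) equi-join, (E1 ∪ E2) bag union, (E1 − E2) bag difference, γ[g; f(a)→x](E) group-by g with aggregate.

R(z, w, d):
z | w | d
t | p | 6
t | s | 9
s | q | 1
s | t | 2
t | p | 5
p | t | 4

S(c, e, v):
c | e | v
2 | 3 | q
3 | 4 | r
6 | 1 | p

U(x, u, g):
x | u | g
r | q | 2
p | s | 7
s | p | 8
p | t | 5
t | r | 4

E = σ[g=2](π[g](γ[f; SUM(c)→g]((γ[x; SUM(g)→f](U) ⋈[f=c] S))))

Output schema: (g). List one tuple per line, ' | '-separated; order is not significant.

Stepwise |·|:
  U → 5
  γ[x; SUM(g)→f](U) → 4
  S → 3
  (γ[x; SUM(g)→f](U) ⋈[f=c] S) → 1
  γ[f; SUM(c)→g]((γ[x; SUM(g)→f](U) ⋈[f=c] S)) → 1
  π[g](γ[f; SUM(c)→g]((γ[x; SUM(g)→f](U) ⋈[f=c] S))) → 1
  σ[g=2](π[g](γ[f; SUM(c)→g]((γ[x; SUM(g)→f](U) ⋈[f=c] S)))) → 1

== RESULT ==
g
2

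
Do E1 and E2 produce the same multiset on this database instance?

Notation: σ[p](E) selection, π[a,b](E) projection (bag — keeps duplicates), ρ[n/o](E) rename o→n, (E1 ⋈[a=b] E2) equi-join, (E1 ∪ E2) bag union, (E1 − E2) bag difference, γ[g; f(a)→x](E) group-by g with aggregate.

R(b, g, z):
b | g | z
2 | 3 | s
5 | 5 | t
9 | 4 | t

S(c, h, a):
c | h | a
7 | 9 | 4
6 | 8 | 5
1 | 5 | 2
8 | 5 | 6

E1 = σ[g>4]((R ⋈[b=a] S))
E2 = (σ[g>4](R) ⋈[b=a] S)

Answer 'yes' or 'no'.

E1 per-node cardinality:
  R → 3
  S → 4
  (R ⋈[b=a] S) → 2
  σ[g>4]((R ⋈[b=a] S)) → 1
E2 per-node cardinality:
  R → 3
  σ[g>4](R) → 1
  S → 4
  (σ[g>4](R) ⋈[b=a] S) → 1

E1 and E2 produce the same multiset:
b | g | z | c | h | a
5 | 5 | t | 6 | 8 | 5

yes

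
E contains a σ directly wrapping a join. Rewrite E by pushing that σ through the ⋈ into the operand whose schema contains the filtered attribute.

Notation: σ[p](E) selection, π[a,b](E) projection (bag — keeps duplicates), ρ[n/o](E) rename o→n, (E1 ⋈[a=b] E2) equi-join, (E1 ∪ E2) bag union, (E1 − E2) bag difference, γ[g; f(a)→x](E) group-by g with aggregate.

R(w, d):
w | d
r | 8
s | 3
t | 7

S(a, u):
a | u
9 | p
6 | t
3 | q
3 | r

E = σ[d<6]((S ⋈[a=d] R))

σ filters on d, owned by the right side.
E' = (S ⋈[a=d] σ[d<6](R))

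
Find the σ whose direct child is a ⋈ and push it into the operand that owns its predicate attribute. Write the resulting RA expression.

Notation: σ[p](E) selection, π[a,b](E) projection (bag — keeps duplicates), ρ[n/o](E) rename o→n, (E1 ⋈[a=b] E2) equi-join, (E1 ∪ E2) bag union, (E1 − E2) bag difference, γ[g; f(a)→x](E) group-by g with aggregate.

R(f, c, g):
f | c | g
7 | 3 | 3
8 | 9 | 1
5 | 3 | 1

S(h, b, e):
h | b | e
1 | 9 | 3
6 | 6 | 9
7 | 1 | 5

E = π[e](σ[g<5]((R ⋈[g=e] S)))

σ filters on g, owned by the left side.
E' = π[e]((σ[g<5](R) ⋈[g=e] S))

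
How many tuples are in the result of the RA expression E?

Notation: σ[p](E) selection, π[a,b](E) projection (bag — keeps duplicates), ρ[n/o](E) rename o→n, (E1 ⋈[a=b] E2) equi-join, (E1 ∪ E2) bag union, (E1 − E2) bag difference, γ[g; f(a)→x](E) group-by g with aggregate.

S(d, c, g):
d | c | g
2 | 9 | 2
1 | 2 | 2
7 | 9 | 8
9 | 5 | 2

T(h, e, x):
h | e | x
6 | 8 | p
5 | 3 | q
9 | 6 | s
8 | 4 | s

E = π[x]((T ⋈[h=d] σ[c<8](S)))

Per-node cardinality:
  T → 4
  S → 4
  σ[c<8](S) → 2
  (T ⋈[h=d] σ[c<8](S)) → 1
  π[x]((T ⋈[h=d] σ[c<8](S))) → 1

|E| = 1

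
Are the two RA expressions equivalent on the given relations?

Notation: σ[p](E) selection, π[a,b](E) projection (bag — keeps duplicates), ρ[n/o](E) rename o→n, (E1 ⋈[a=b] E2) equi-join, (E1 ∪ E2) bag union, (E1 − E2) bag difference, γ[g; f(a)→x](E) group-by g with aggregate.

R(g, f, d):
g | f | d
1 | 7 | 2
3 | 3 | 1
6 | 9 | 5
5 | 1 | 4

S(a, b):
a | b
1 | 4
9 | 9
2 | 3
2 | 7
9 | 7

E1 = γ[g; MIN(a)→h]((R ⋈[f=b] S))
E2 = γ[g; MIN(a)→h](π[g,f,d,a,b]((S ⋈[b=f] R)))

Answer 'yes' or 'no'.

E1 row counts bottom-up:
  R → 4
  S → 5
  (R ⋈[f=b] S) → 4
  γ[g; MIN(a)→h]((R ⋈[f=b] S)) → 3
E2 row counts bottom-up:
  S → 5
  R → 4
  (S ⋈[b=f] R) → 4
  π[g,f,d,a,b]((S ⋈[b=f] R)) → 4
  γ[g; MIN(a)→h](π[g,f,d,a,b]((S ⋈[b=f] R))) → 3

E1 and E2 produce the same multiset:
g | h
1 | 2
3 | 2
6 | 9

yes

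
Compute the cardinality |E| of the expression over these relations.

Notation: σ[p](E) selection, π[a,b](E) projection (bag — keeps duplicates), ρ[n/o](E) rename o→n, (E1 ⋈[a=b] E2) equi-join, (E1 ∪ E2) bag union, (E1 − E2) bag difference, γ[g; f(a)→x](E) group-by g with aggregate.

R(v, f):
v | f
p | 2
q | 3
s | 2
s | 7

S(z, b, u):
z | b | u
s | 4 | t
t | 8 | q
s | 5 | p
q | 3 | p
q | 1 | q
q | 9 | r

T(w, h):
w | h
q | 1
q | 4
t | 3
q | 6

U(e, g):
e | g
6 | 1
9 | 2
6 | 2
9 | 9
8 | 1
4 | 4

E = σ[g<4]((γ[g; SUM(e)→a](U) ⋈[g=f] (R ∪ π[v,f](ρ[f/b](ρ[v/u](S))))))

Per-node cardinality:
  U → 6
  γ[g; SUM(e)→a](U) → 4
  R → 4
  S → 6
  ρ[v/u](S) → 6
  ρ[f/b](ρ[v/u](S)) → 6
  π[v,f](ρ[f/b](ρ[v/u](S))) → 6
  (R ∪ π[v,f](ρ[f/b](ρ[v/u](S)))) → 10
  (γ[g; SUM(e)→a](U) ⋈[g=f] (R ∪ π[v,f](ρ[f/b](ρ[v/u](S))))) → 5
  σ[g<4]((γ[g; SUM(e)→a](U) ⋈[g=f] (R ∪ π[v,f](ρ[f/b](ρ[v/u](S)))))) → 3

|E| = 3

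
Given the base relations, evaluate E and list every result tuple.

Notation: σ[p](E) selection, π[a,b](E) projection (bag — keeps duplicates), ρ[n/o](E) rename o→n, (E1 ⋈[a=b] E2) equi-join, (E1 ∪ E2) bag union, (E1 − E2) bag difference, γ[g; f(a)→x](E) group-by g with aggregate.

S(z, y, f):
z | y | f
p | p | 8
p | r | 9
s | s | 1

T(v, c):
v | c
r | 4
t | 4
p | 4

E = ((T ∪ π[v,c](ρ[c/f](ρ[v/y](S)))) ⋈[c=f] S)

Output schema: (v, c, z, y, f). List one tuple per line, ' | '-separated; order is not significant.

Subexpression sizes:
  T → 3
  S → 3
  ρ[v/y](S) → 3
  ρ[c/f](ρ[v/y](S)) → 3
  π[v,c](ρ[c/f](ρ[v/y](S))) → 3
  (T ∪ π[v,c](ρ[c/f](ρ[v/y](S)))) → 6
  S → 3
  ((T ∪ π[v,c](ρ[c/f](ρ[v/y](S)))) ⋈[c=f] S) → 3

== RESULT ==
v | c | z | y | f
p | 8 | p | p | 8
r | 9 | p | r | 9
s | 1 | s | s | 1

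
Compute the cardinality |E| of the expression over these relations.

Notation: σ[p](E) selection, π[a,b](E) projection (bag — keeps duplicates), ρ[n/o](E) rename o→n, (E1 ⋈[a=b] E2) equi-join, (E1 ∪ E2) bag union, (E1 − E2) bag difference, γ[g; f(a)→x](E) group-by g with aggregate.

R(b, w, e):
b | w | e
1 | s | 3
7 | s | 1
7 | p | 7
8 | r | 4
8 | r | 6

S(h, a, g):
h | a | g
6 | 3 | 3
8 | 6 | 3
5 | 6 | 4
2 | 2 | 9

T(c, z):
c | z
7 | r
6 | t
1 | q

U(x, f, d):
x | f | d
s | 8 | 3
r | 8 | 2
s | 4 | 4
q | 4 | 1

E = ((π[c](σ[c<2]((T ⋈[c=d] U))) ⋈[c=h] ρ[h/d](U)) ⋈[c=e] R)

Stepwise |·|:
  T → 3
  U → 4
  (T ⋈[c=d] U) → 1
  σ[c<2]((T ⋈[c=d] U)) → 1
  π[c](σ[c<2]((T ⋈[c=d] U))) → 1
  U → 4
  ρ[h/d](U) → 4
  (π[c](σ[c<2]((T ⋈[c=d] U))) ⋈[c=h] ρ[h/d](U)) → 1
  R → 5
  ((π[c](σ[c<2]((T ⋈[c=d] U))) ⋈[c=h] ρ[h/d](U)) ⋈[c=e] R) → 1

|E| = 1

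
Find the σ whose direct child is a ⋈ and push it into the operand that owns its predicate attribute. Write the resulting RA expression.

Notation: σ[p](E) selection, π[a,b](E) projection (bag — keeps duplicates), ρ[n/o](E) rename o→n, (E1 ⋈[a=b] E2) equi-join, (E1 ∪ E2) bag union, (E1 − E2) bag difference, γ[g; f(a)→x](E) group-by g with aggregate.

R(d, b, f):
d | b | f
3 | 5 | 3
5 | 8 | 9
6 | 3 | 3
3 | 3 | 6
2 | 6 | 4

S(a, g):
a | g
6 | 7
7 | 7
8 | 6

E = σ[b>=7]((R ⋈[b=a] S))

σ filters on b, owned by the left side.
E' = (σ[b>=7](R) ⋈[b=a] S)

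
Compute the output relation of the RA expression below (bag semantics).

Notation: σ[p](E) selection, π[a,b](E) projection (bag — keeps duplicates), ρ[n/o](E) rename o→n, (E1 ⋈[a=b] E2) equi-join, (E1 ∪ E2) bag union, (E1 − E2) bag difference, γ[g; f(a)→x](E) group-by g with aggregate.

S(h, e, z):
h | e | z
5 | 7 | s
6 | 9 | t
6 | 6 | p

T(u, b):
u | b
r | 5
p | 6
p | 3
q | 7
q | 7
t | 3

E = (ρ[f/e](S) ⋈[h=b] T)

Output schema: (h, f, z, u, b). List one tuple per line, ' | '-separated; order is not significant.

Subexpression sizes:
  S → 3
  ρ[f/e](S) → 3
  T → 6
  (ρ[f/e](S) ⋈[h=b] T) → 3

== RESULT ==
h | f | z | u | b
5 | 7 | s | r | 5
6 | 6 | p | p | 6
6 | 9 | t | p | 6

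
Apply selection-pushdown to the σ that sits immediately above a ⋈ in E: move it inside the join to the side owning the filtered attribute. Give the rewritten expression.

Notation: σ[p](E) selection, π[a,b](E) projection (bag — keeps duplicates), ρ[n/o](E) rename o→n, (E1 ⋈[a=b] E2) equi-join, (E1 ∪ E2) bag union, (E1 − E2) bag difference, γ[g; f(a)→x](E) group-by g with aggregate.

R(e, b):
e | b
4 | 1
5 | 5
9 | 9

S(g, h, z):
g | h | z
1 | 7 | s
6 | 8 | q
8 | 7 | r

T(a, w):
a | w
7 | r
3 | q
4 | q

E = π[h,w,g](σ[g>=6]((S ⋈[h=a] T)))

σ filters on g, owned by the left side.
E' = π[h,w,g]((σ[g>=6](S) ⋈[h=a] T))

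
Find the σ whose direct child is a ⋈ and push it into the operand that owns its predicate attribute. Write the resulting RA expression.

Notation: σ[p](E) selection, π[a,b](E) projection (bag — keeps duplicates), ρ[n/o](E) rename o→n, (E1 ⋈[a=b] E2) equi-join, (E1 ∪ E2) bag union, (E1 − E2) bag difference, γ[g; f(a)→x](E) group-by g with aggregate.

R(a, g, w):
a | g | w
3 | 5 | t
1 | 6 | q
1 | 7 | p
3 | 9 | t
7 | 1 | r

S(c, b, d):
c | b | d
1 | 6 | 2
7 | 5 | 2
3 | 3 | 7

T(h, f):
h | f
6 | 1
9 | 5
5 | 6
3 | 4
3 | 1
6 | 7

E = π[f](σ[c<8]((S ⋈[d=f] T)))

σ filters on c, owned by the left side.
E' = π[f]((σ[c<8](S) ⋈[d=f] T))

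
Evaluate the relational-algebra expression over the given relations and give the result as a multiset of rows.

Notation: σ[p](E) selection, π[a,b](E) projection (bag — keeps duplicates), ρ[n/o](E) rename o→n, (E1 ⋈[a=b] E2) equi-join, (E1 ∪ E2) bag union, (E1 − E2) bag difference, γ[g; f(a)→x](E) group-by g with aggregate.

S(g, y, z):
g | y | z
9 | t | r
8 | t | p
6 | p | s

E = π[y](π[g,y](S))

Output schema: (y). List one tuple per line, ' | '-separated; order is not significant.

Subexpression sizes:
  S → 3
  π[g,y](S) → 3
  π[y](π[g,y](S)) → 3

== RESULT ==
y
p
t
t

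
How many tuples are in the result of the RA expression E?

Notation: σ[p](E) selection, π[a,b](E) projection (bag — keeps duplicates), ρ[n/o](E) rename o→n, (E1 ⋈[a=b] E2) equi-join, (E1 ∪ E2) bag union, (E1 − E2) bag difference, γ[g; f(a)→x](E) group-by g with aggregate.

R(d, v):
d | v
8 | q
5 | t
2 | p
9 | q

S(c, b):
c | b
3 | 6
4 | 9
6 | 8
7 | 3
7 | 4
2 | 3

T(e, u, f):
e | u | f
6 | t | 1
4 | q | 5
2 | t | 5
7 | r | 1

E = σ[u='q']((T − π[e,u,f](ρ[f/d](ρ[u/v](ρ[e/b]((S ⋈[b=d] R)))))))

Row counts bottom-up:
  T → 4
  S → 6
  R → 4
  (S ⋈[b=d] R) → 2
  ρ[e/b]((S ⋈[b=d] R)) → 2
  ρ[u/v](ρ[e/b]((S ⋈[b=d] R))) → 2
  ρ[f/d](ρ[u/v](ρ[e/b]((S ⋈[b=d] R)))) → 2
  π[e,u,f](ρ[f/d](ρ[u/v](ρ[e/b]((S ⋈[b=d] R))))) → 2
  (T − π[e,u,f](ρ[f/d](ρ[u/v](ρ[e/b]((S ⋈[b=d] R)))))) → 4
  σ[u='q']((T − π[e,u,f](ρ[f/d](ρ[u/v](ρ[e/b]((S ⋈[b=d] R))))))) → 1

|E| = 1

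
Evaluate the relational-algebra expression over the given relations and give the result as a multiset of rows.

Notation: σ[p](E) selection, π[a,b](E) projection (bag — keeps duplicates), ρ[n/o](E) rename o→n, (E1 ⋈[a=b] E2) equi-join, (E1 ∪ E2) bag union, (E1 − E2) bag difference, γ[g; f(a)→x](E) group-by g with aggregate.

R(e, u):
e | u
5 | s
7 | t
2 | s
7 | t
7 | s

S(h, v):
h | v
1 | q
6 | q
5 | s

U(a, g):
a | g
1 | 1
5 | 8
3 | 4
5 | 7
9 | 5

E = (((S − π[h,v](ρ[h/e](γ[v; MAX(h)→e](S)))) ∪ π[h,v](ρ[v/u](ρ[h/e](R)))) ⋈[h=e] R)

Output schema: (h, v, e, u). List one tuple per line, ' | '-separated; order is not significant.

Stepwise |·|:
  S → 3
  S → 3
  γ[v; MAX(h)→e](S) → 2
  ρ[h/e](γ[v; MAX(h)→e](S)) → 2
  π[h,v](ρ[h/e](γ[v; MAX(h)→e](S))) → 2
  (S − π[h,v](ρ[h/e](γ[v; MAX(h)→e](S)))) → 1
  R → 5
  ρ[h/e](R) → 5
  ρ[v/u](ρ[h/e](R)) → 5
  π[h,v](ρ[v/u](ρ[h/e](R))) → 5
  ((S − π[h,v](ρ[h/e](γ[v; MAX(h)→e](S)))) ∪ π[h,v](ρ[v/u](ρ[h/e](R)))) → 6
  R → 5
  (((S − π[h,v](ρ[h/e](γ[v; MAX(h)→e](S)))) ∪ π[h,v](ρ[v/u](ρ[h/e](R)))) ⋈[h=e] R) → 11

== RESULT ==
h | v | e | u
2 | s | 2 | s
5 | s | 5 | s
7 | s | 7 | s
7 | s | 7 | t
7 | s | 7 | t
7 | t | 7 | s
7 | t | 7 | s
7 | t | 7 | t
7 | t | 7 | t
7 | t | 7 | t
7 | t | 7 | t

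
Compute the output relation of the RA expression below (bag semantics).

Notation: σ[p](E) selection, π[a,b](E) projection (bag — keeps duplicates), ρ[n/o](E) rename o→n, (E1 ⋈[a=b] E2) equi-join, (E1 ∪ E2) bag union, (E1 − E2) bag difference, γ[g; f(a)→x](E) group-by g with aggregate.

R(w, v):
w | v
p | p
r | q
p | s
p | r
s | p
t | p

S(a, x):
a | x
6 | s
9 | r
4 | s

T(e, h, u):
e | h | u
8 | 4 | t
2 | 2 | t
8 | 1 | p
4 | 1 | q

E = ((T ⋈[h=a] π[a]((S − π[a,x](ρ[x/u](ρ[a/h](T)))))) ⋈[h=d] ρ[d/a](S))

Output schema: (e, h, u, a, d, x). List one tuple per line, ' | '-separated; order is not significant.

Stepwise |·|:
  T → 4
  S → 3
  T → 4
  ρ[a/h](T) → 4
  ρ[x/u](ρ[a/h](T)) → 4
  π[a,x](ρ[x/u](ρ[a/h](T))) → 4
  (S − π[a,x](ρ[x/u](ρ[a/h](T)))) → 3
  π[a]((S − π[a,x](ρ[x/u](ρ[a/h](T))))) → 3
  (T ⋈[h=a] π[a]((S − π[a,x](ρ[x/u](ρ[a/h](T)))))) → 1
  S → 3
  ρ[d/a](S) → 3
  ((T ⋈[h=a] π[a]((S − π[a,x](ρ[x/u](ρ[a/h](T)))))) ⋈[h=d] ρ[d/a](S)) → 1

== RESULT ==
e | h | u | a | d | x
8 | 4 | t | 4 | 4 | s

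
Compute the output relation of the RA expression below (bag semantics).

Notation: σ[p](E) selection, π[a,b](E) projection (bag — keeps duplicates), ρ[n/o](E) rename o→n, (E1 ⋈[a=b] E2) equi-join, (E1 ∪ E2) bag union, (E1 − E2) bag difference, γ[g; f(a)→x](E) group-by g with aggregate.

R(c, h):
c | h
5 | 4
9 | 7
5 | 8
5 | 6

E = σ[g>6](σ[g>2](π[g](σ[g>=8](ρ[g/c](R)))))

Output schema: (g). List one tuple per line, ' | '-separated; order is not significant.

Subexpression sizes:
  R → 4
  ρ[g/c](R) → 4
  σ[g>=8](ρ[g/c](R)) → 1
  π[g](σ[g>=8](ρ[g/c](R))) → 1
  σ[g>2](π[g](σ[g>=8](ρ[g/c](R)))) → 1
  σ[g>6](σ[g>2](π[g](σ[g>=8](ρ[g/c](R))))) → 1

== RESULT ==
g
9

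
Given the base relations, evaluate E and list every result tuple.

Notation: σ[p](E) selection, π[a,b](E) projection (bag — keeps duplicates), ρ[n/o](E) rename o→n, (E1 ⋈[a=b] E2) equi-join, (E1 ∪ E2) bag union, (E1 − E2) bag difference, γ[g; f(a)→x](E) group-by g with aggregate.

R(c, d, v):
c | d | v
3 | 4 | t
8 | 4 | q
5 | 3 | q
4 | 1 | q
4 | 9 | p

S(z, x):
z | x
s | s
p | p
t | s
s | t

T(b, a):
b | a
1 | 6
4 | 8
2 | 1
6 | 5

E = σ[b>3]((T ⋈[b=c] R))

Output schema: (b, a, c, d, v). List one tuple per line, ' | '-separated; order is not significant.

Stepwise |·|:
  T → 4
  R → 5
  (T ⋈[b=c] R) → 2
  σ[b>3]((T ⋈[b=c] R)) → 2

== RESULT ==
b | a | c | d | v
4 | 8 | 4 | 1 | q
4 | 8 | 4 | 9 | p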